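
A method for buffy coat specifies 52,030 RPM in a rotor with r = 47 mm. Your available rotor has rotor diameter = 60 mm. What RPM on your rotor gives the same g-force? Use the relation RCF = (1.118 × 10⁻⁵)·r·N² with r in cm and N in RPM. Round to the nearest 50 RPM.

≈ 65100 RPM

Original rotor: r = 47 mm = 4.7 cm
RCF = 1.118 × 10⁻⁵ × r × N²
RCF_original = 1.118 × 10⁻⁵ × 4.7 × (52030)² = 1.118 × 10⁻⁵ × 4.7 × 2,707,120,900 ≈ 142,248.4 × g
Your rotor: r = 60 mm / 2 = 30 mm = 3 cm
142,248.4 = 1.118 × 10⁻⁵ × 3 × N²
N² = 142,248.4 / (3.354 × 10⁻⁵) = 4,241,156,828
N ≈ √4,241,156,828 ≈ 65,124.2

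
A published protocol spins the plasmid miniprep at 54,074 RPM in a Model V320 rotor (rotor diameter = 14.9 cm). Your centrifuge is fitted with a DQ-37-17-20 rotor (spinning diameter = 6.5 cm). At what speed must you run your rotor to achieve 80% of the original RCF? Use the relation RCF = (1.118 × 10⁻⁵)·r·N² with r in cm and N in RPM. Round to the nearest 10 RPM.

≈ 73230 RPM

Original rotor: r = 14.9 / 2 = 7.45 cm
RCF_original = 1.118 × 10⁻⁵ × 7.45 × (54074)² = 1.118 × 10⁻⁵ × 7.45 × 2,923,997,476 ≈ 243,542.7 × g
Target RCF = 0.8 × 243,542.7 ≈ 194,834.2 × g
Your rotor: r = 6.5 / 2 = 3.25 cm
194,834.2 = 1.118 × 10⁻⁵ × 3.25 × N²
N² = 194,834.2 / (3.6335 × 10⁻⁵) = 5,362,163,204
N ≈ √5,362,163,204 ≈ 73,226.8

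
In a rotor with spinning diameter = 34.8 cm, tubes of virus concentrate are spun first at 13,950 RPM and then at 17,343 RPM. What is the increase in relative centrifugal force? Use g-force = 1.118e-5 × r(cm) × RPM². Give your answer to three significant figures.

20700 ×g

r = 34.8 / 2 = 17.4 cm
RCF₁ = 1.118 × 10⁻⁵ × 17.4 × (13950)² = 1.118 × 10⁻⁵ × 17.4 × 194,602,500 ≈ 37,856.4 × g
RCF₂ = 1.118 × 10⁻⁵ × 17.4 × (17343)² = 1.118 × 10⁻⁵ × 17.4 × 300,779,649 ≈ 58,511.3 × g
Increase = 58,511.3 − 37,856.4 = 20,654.9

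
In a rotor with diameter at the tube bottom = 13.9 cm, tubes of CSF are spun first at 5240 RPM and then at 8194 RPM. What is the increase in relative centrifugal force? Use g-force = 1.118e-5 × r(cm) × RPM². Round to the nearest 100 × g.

≈ 3100 ×g

r = 13.9 / 2 = 6.95 cm
RCF₁ = 1.118 × 10⁻⁵ × 6.95 × (5240)² = 1.118 × 10⁻⁵ × 6.95 × 27,457,600 ≈ 2,133.5 × g
RCF₂ = 1.118 × 10⁻⁵ × 6.95 × (8194)² = 1.118 × 10⁻⁵ × 6.95 × 67,141,636 ≈ 5,217 × g
Increase = 5,217 − 2,133.5 = 3,083.5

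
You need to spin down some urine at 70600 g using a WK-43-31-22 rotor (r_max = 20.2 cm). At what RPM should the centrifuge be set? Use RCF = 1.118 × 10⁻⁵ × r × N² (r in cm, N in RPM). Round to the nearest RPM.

N ≈ 17681 RPM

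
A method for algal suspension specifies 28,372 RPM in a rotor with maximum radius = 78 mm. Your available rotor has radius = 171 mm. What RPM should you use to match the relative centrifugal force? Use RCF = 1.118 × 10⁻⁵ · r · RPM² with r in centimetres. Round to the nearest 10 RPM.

Original rotor: r = 78 mm = 7.8 cm
RCF_original = 1.118 × 10⁻⁵ × 7.8 × (28372)² = 1.118 × 10⁻⁵ × 7.8 × 804,970,384 ≈ 70,196.6 × g
Your rotor: r = 171 mm = 17.1 cm
70,196.6 = 1.118 × 10⁻⁵ × 17.1 × N²
N² = 70,196.6 / (19.1178 × 10⁻⁵) = 367,179,278
N ≈ √367,179,278 ≈ 19,161.9

≈ 19160 RPM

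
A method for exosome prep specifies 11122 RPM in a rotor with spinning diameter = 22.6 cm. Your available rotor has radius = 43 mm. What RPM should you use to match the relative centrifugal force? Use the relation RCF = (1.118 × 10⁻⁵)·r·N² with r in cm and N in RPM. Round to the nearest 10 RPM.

Original rotor: r = 22.6 / 2 = 11.3 cm
RCF_original = 1.118 × 10⁻⁵ × 11.3 × (11122)² = 1.118 × 10⁻⁵ × 11.3 × 123,698,884 ≈ 15,627.4 × g
Your rotor: r = 43 mm = 4.3 cm
15,627.4 = 1.118 × 10⁻⁵ × 4.3 × N²
N² = 15,627.4 / (4.8074 × 10⁻⁵) = 325,069,684
N ≈ √325,069,684 ≈ 18,029.7

≈ 18030 RPM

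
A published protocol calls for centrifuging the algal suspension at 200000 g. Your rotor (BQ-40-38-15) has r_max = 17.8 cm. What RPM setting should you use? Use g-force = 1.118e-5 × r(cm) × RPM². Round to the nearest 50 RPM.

200,000 = 1.118 × 10⁻⁵ × 17.8 × N²
N² = 200,000 / (19.9004 × 10⁻⁵) = 1,005,004,925
N ≈ √1,005,004,925 ≈ 31,701.8

≈ 31700 RPM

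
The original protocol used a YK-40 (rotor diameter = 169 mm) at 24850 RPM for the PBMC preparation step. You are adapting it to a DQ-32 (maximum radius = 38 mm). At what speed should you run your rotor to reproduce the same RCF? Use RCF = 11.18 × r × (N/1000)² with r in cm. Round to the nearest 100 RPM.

37100 RPM

Original rotor: r = 169 mm / 2 = 84.5 mm = 8.45 cm
RCF_original = 11.18 × 8.45 × (24.85)² = 11.18 × 8.45 × 617.5225 ≈ 58,338 × g
Your rotor: r = 38 mm = 3.8 cm
58,338 = 11.18 × 3.8 × (N/1000)²
(N/1000)² = 58,338 / 42.484 = 1373.176
N = 1000 × √1373.176 ≈ 37,056.4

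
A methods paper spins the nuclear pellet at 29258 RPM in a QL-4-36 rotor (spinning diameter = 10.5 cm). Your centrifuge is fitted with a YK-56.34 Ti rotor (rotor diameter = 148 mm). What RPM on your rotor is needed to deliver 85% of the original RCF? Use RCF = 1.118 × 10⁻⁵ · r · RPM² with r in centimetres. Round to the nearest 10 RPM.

≈ 22720 RPM

Original rotor: r = 10.5 / 2 = 5.25 cm
RCF_original = 1.118 × 10⁻⁵ × 5.25 × (29258)² = 1.118 × 10⁻⁵ × 5.25 × 856,030,564 ≈ 50,244.7 × g
Target RCF = 0.85 × 50,244.7 ≈ 42,708 × g
Your rotor: r = 148 mm / 2 = 74 mm = 7.4 cm
42,708 = 1.118 × 10⁻⁵ × 7.4 × N²
N² = 42,708 / (8.2732 × 10⁻⁵) = 516,221,051
N ≈ √516,221,051 ≈ 22,720.5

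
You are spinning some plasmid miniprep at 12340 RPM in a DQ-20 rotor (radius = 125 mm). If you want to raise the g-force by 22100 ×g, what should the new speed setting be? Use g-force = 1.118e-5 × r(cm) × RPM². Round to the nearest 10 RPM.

r = 125 mm = 12.5 cm
Current RCF = 1.118 × 10⁻⁵ × 12.5 × (12340)² = 1.118 × 10⁻⁵ × 12.5 × 152,275,600 ≈ 21,280.5 × g
Target RCF = 21,280.5 + 22,100 = 43,380.5 × g
N² = 43,380.5 / (13.975 × 10⁻⁵) = 310,415,027
N ≈ √310,415,027 ≈ 17,618.6

≈ 17620 RPM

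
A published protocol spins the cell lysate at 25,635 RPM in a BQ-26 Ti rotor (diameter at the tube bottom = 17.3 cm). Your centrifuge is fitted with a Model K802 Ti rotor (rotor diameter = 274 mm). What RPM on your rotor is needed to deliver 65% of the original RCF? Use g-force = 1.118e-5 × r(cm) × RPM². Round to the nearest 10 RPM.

16420 RPM

Original rotor: r = 17.3 / 2 = 8.65 cm
RCF_original = 1.118 × 10⁻⁵ × 8.65 × (25635)² = 1.118 × 10⁻⁵ × 8.65 × 657,153,225 ≈ 63,551.3 × g
Target RCF = 0.65 × 63,551.3 ≈ 41,308.3 × g
Your rotor: r = 274 mm / 2 = 137 mm = 13.7 cm
41,308.3 = 1.118 × 10⁻⁵ × 13.7 × N²
N² = 41,308.3 / (15.3166 × 10⁻⁵) = 269,696,277
N ≈ √269,696,277 ≈ 16,422.4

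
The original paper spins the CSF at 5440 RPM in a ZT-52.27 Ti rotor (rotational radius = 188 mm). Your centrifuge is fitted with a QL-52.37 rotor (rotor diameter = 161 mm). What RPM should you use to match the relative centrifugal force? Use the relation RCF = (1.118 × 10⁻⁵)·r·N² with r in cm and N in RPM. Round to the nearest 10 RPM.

Original rotor: r = 188 mm = 18.8 cm
RCF_original = 1.118 × 10⁻⁵ × 18.8 × (5440)² = 1.118 × 10⁻⁵ × 18.8 × 29,593,600 ≈ 6,220.1 × g
Your rotor: r = 161 mm / 2 = 80.5 mm = 8.05 cm
6,220.1 = 1.118 × 10⁻⁵ × 8.05 × N²
N² = 6,220.1 / (8.9999 × 10⁻⁵) = 69,112,990
N ≈ √69,112,990 ≈ 8,313.4

≈ 8310 RPM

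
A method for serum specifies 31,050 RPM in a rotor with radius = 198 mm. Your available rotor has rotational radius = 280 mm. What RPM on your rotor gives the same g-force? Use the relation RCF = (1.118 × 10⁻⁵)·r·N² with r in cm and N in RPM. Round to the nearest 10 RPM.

Original rotor: r = 198 mm = 19.8 cm
RCF_original = 1.118 × 10⁻⁵ × 19.8 × (31050)² = 1.118 × 10⁻⁵ × 19.8 × 964,102,500 ≈ 213,417.6 × g
Your rotor: r = 280 mm = 28.0 cm
213,417.6 = 1.118 × 10⁻⁵ × 28 × N²
N² = 213,417.6 / (31.304 × 10⁻⁵) = 681,758,242
N ≈ √681,758,242 ≈ 26,110.5

26110 RPM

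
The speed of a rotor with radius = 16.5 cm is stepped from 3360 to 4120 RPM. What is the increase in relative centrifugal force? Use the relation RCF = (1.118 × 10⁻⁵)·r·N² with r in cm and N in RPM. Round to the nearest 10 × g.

RCF₁ = 1.118 × 10⁻⁵ × 16.5 × (3360)² = 1.118 × 10⁻⁵ × 16.5 × 11,289,600 ≈ 2,082.6 × g
RCF₂ = 1.118 × 10⁻⁵ × 16.5 × (4120)² = 1.118 × 10⁻⁵ × 16.5 × 16,974,400 ≈ 3,131.3 × g
Increase = 3,131.3 − 2,082.6 = 1,048.7

1050 × g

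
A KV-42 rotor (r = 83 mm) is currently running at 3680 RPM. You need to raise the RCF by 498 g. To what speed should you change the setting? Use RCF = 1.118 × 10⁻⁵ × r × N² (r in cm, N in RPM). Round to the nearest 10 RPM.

N₂ ≈ 4350 RPM

r = 83 mm = 8.3 cm
Current RCF = 1.118 × 10⁻⁵ × 8.3 × (3680)² = 1.118 × 10⁻⁵ × 8.3 × 13,542,400 ≈ 1,256.7 × g
Target RCF = 1,256.7 + 498 = 1,754.7 × g
N² = 1,754.7 / (9.2794 × 10⁻⁵) = 18,909,628
N ≈ √18,909,628 ≈ 4,348.5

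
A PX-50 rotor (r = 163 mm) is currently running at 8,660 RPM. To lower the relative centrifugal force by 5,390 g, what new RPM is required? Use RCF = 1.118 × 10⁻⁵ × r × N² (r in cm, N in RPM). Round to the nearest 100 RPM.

6700 RPM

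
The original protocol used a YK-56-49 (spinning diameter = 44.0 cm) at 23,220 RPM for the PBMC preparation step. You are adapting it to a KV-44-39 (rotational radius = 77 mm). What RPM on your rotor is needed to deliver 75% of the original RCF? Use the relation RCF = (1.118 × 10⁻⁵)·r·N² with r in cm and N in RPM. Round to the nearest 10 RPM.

33990 RPM

Original rotor: r = 44.0 / 2 = 22 cm
RCF = 1.118 × 10⁻⁵ × r × N²
RCF_original = 1.118 × 10⁻⁵ × 22 × (23220)² = 1.118 × 10⁻⁵ × 22 × 539,168,400 ≈ 132,613.9 × g
Target RCF = 0.75 × 132,613.9 ≈ 99,460.4 × g
Your rotor: r = 77 mm = 7.7 cm
99,460.4 = 1.118 × 10⁻⁵ × 7.7 × N²
N² = 99,460.4 / (8.6086 × 10⁻⁵) = 1,155,360,918
N ≈ √1,155,360,918 ≈ 33,990.6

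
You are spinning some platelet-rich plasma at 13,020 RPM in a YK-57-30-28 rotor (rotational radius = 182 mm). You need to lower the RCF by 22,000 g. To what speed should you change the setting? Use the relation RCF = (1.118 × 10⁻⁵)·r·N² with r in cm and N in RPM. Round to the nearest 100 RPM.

r = 182 mm = 18.2 cm
Current RCF = 1.118 × 10⁻⁵ × 18.2 × (13020)² = 1.118 × 10⁻⁵ × 18.2 × 169,520,400 ≈ 34,493.3 × g
Target RCF = 34,493.3 − 22,000 = 12,493.3 × g
N² = 12,493.3 / (20.3476 × 10⁻⁵) = 61,399,379
N ≈ √61,399,379 ≈ 7,835.8

7800 RPM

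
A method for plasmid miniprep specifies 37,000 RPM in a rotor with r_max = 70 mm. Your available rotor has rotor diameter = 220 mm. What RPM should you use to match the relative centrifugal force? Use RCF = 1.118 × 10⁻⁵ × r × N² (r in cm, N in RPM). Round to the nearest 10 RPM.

29520 RPM

Original rotor: r = 70 mm = 7.0 cm
RCF = 1.118 × 10⁻⁵ × r × N²
RCF_original = 1.118 × 10⁻⁵ × 7 × (37000)² = 1.118 × 10⁻⁵ × 7 × 1,369,000,000 ≈ 107,137.9 × g
Your rotor: r = 220 mm / 2 = 110 mm = 11 cm
107,137.9 = 1.118 × 10⁻⁵ × 11 × N²
N² = 107,137.9 / (12.298 × 10⁻⁵) = 871,181,493
N ≈ √871,181,493 ≈ 29,515.8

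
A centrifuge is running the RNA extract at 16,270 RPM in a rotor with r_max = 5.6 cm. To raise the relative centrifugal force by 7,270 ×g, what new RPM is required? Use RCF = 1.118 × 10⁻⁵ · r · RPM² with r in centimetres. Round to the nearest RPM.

19515 RPM

Current RCF = 1.118 × 10⁻⁵ × 5.6 × (16270)² = 1.118 × 10⁻⁵ × 5.6 × 264,712,900 ≈ 16,573.1 × g
Target RCF = 16,573.1 + 7,270 = 23,843.1 × g
N² = 23,843.1 / (6.2608 × 10⁻⁵) = 380,831,523
N ≈ √380,831,523 ≈ 19,514.9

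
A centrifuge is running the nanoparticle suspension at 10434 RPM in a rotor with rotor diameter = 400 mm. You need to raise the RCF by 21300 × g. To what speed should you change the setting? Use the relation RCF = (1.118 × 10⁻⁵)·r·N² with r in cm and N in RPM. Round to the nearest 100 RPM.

≈ 14300 RPM

r = 400 mm / 2 = 200 mm = 20 cm
Current RCF = 1.118 × 10⁻⁵ × 20 × (10434)² = 1.118 × 10⁻⁵ × 20 × 108,868,356 ≈ 24,343 × g
Target RCF = 24,343 + 21,300 = 45,643 × g
N² = 45,643 / (22.36 × 10⁻⁵) = 204,127,907
N ≈ √204,127,907 ≈ 14,287.3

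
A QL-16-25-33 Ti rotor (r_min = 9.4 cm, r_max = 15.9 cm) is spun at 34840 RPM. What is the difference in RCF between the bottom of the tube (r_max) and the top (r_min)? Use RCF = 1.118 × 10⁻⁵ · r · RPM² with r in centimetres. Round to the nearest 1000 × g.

RCF_max = 1.118 × 10⁻⁵ × 15.9 × (34840)² = 1.118 × 10⁻⁵ × 15.9 × 1,213,825,600 ≈ 215,772.1 × g
RCF_min = 1.118 × 10⁻⁵ × 9.4 × (34840)² = 1.118 × 10⁻⁵ × 9.4 × 1,213,825,600 ≈ 127,563.4 × g
ΔRCF = 215,772.1 − 127,563.4 = 88,208.7

ΔRCF ≈ 88000 ×g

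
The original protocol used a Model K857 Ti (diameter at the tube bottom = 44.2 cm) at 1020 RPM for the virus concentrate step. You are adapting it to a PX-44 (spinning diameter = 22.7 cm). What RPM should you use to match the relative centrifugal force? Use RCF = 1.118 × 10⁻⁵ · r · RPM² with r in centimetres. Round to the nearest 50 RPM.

Original rotor: r = 44.2 / 2 = 22.1 cm
RCF_original = 1.118 × 10⁻⁵ × 22.1 × (1020)² = 1.118 × 10⁻⁵ × 22.1 × 1,040,400 ≈ 257.1 × g
Your rotor: r = 22.7 / 2 = 11.35 cm
257.1 = 1.118 × 10⁻⁵ × 11.35 × N²
N² = 257.1 / (12.6893 × 10⁻⁵) = 2,026,116
N ≈ √2,026,116 ≈ 1,423.4

1400 RPM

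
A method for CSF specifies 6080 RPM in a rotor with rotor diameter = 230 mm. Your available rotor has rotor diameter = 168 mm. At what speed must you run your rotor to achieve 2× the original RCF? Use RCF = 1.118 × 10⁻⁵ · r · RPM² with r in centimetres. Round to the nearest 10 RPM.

≈ 10060 RPM

Original rotor: r = 230 mm / 2 = 115 mm = 11.5 cm
RCF = 1.118 × 10⁻⁵ × r × N²
RCF_original = 1.118 × 10⁻⁵ × 11.5 × (6080)² = 1.118 × 10⁻⁵ × 11.5 × 36,966,400 ≈ 4,752.8 × g
Target RCF = 2 × 4,752.8 ≈ 9,505.6 × g
Your rotor: r = 168 mm / 2 = 84 mm = 8.4 cm
9,505.6 = 1.118 × 10⁻⁵ × 8.4 × N²
N² = 9,505.6 / (9.3912 × 10⁻⁵) = 101,218,162
N ≈ √101,218,162 ≈ 10,060.7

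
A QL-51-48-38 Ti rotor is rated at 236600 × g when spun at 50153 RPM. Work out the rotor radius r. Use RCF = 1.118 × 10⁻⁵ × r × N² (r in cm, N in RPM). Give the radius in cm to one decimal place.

236600 = 1.118 × 10⁻⁵ × r × (50153)²
r = 236600 / (1.118 × 10⁻⁵ × 2,515,323,409) = 236600 / 28121.32 ≈ 8.414 cm

8.4 cm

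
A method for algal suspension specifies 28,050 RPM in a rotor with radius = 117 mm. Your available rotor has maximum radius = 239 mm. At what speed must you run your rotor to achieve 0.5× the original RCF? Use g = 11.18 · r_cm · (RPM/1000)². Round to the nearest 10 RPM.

Original rotor: r = 117 mm = 11.7 cm
RCF_original = 11.18 × 11.7 × (28.05)² = 11.18 × 11.7 × 786.8025 ≈ 102,918.5 × g
Target RCF = 0.5 × 102,918.5 ≈ 51,459.2 × g
Your rotor: r = 239 mm = 23.9 cm
51,459.2 = 11.18 × 23.9 × (N/1000)²
(N/1000)² = 51,459.2 / 267.202 = 192.5854
N = 1000 × √192.5854 ≈ 13,877.5

≈ 13880 RPM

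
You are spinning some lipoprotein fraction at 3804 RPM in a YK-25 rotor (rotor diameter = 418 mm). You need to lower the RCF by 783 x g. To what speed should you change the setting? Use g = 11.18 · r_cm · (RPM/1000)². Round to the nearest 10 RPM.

3330 RPM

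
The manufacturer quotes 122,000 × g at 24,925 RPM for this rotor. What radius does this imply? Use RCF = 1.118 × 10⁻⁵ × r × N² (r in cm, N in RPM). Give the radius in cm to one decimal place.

r ≈ 17.6 cm

122000 = 1.118 × 10⁻⁵ × r × (24925)²
r = 122000 / (1.118 × 10⁻⁵ × 621,255,625) = 122000 / 6945.638 ≈ 17.565 cm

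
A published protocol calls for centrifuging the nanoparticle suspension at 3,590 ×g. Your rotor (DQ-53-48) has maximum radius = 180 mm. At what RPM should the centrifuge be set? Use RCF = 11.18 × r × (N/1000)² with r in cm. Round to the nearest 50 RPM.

r = 180 mm = 18.0 cm
3,590 = 11.18 × 18 × (N/1000)²
(N/1000)² = 3,590 / 201.24 = 17.8394
N = 1000 × √17.8394 ≈ 4,223.7

≈ 4200 RPM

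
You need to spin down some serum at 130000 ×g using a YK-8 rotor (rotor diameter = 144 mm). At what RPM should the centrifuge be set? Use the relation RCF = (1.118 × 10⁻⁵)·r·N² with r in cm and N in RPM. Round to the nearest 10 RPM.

≈ 40190 RPM

r = 144 mm / 2 = 72 mm = 7.2 cm
130,000 = 1.118 × 10⁻⁵ × 7.2 × N²
N² = 130,000 / (8.0496 × 10⁻⁵) = 1,614,987,080
N ≈ √1,614,987,080 ≈ 40,186.9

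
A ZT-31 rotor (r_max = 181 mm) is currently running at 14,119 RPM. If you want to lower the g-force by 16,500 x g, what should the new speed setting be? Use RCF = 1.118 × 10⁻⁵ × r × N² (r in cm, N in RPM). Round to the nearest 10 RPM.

10850 RPM

r = 181 mm = 18.1 cm
Current RCF = 1.118 × 10⁻⁵ × 18.1 × (14119)² = 1.118 × 10⁻⁵ × 18.1 × 199,346,161 ≈ 40,339.3 × g
Target RCF = 40,339.3 − 16,500 = 23,839.3 × g
N² = 23,839.3 / (20.2358 × 10⁻⁵) = 117,807,549
N ≈ √117,807,549 ≈ 10,853.9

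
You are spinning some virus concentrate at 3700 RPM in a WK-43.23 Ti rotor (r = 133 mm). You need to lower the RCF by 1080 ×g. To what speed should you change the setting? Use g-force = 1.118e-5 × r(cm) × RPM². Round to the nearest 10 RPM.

r = 133 mm = 13.3 cm
Current RCF = 1.118 × 10⁻⁵ × 13.3 × (3700)² = 1.118 × 10⁻⁵ × 13.3 × 13,690,000 ≈ 2,035.6 × g
Target RCF = 2,035.6 − 1,080 = 955.6 × g
N² = 955.6 / (14.8694 × 10⁻⁵) = 6,426,621
N ≈ √6,426,621 ≈ 2,535.1

2540 RPM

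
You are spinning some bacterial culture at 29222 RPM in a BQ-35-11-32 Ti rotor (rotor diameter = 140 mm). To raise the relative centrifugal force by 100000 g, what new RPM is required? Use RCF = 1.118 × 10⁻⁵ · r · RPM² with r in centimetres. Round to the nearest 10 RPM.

r = 140 mm / 2 = 70 mm = 7 cm
Current RCF = 1.118 × 10⁻⁵ × 7 × (29222)² = 1.118 × 10⁻⁵ × 7 × 853,925,284 ≈ 66,828.2 × g
Target RCF = 66,828.2 + 100,000 = 166,828.2 × g
N² = 166,828.2 / (7.826 × 10⁻⁵) = 2,131,717,352
N ≈ √2,131,717,352 ≈ 46,170.5

N₂ ≈ 46170 RPM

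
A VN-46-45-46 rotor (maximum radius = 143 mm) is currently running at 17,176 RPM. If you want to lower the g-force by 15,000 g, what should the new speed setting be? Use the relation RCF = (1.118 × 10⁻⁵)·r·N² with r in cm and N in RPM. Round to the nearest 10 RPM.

14180 RPM

r = 143 mm = 14.3 cm
Current RCF = 1.118 × 10⁻⁵ × 14.3 × (17176)² = 1.118 × 10⁻⁵ × 14.3 × 295,014,976 ≈ 47,165.2 × g
Target RCF = 47,165.2 − 15,000 = 32,165.2 × g
N² = 32,165.2 / (15.9874 × 10⁻⁵) = 201,190,938
N ≈ √201,190,938 ≈ 14,184.2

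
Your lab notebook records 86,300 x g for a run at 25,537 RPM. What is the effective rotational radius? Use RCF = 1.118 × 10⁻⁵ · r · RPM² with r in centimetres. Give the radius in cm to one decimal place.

RCF = 1.118 × 10⁻⁵ × r × N²
86300 = 1.118 × 10⁻⁵ × r × (25537)²
r = 86300 / (1.118 × 10⁻⁵ × 652,138,369) = 86300 / 7290.907 ≈ 11.837 cm

≈ 11.8 cm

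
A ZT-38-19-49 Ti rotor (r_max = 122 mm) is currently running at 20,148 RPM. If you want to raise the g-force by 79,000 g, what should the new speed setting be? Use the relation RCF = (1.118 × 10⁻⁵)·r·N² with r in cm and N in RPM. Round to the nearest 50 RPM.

r = 122 mm = 12.2 cm
Current RCF = 1.118 × 10⁻⁵ × 12.2 × (20148)² = 1.118 × 10⁻⁵ × 12.2 × 405,941,904 ≈ 55,368.9 × g
Target RCF = 55,368.9 + 79,000 = 134,368.9 × g
N² = 134,368.9 / (13.6396 × 10⁻⁵) = 985,138,127
N ≈ √985,138,127 ≈ 31,386.9

31400 RPM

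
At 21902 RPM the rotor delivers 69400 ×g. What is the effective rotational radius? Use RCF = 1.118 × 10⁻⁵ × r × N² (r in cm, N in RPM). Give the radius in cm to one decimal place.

69400 = 1.118 × 10⁻⁵ × r × (21902)²
r = 69400 / (1.118 × 10⁻⁵ × 479,697,604) = 69400 / 5363.019 ≈ 12.940 cm

12.9 cm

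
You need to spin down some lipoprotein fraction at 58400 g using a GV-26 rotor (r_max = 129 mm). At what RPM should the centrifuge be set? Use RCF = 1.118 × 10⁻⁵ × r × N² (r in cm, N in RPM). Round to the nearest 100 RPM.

20100 RPM

r = 129 mm = 12.9 cm
58,400 = 1.118 × 10⁻⁵ × 12.9 × N²
N² = 58,400 / (14.4222 × 10⁻⁵) = 404,931,286
N ≈ √404,931,286 ≈ 20,122.9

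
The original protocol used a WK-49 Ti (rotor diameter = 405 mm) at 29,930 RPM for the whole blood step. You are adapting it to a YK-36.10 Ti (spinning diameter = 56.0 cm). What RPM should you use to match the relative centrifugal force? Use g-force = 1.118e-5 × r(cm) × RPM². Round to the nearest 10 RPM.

≈ 25450 RPM

Original rotor: r = 405 mm / 2 = 202.5 mm = 20.25 cm
RCF = 1.118 × 10⁻⁵ × r × N²
RCF_original = 1.118 × 10⁻⁵ × 20.25 × (29930)² = 1.118 × 10⁻⁵ × 20.25 × 895,804,900 ≈ 202,805.8 × g
Your rotor: r = 56.0 / 2 = 28 cm
202,805.8 = 1.118 × 10⁻⁵ × 28 × N²
N² = 202,805.8 / (31.304 × 10⁻⁵) = 647,859,060
N ≈ √647,859,060 ≈ 25,453.1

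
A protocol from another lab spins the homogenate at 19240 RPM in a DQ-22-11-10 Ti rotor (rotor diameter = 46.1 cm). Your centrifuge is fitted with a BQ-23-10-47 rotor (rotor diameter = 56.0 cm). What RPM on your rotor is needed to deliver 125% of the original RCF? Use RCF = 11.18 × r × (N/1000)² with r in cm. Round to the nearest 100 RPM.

≈ 19500 RPM

Original rotor: r = 46.1 / 2 = 23.05 cm
RCF = 11.18 × r × (N/1000)²
RCF_original = 11.18 × 23.05 × (19.24)² = 11.18 × 23.05 × 370.1776 ≈ 95,394.4 × g
Target RCF = 1.25 × 95,394.4 ≈ 119,243 × g
Your rotor: r = 56.0 / 2 = 28 cm
119,243 = 11.18 × 28 × (N/1000)²
(N/1000)² = 119,243 / 313.04 = 380.9194
N = 1000 × √380.9194 ≈ 19,517.2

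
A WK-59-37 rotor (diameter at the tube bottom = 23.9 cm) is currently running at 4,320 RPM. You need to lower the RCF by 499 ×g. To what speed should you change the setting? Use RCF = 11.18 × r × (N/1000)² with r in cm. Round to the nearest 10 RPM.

≈ 3860 RPM

r = 23.9 / 2 = 11.95 cm
Current RCF = 11.18 × 11.95 × (4.32)² = 11.18 × 11.95 × 18.6624 ≈ 2,493.3 × g
Target RCF = 2,493.3 − 499 = 1,994.3 × g
(N/1000)² = 1,994.3 / 133.601 = 14.92728
N = 1000 × √14.92728 ≈ 3,863.6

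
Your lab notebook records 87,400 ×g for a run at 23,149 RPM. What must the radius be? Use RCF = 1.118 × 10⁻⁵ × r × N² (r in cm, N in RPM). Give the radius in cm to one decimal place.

14.6 cm

87400 = 1.118 × 10⁻⁵ × r × (23149)²
r = 87400 / (1.118 × 10⁻⁵ × 535,876,201) = 87400 / 5991.096 ≈ 14.588 cm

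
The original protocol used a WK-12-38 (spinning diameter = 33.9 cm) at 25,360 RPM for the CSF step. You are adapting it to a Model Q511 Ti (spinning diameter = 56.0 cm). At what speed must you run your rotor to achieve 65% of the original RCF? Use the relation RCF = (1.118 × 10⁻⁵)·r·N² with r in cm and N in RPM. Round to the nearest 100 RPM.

Original rotor: r = 33.9 / 2 = 16.95 cm
RCF = 1.118 × 10⁻⁵ × r × N²
RCF_original = 1.118 × 10⁻⁵ × 16.95 × (25360)² = 1.118 × 10⁻⁵ × 16.95 × 643,129,600 ≈ 121,873.7 × g
Target RCF = 0.65 × 121,873.7 ≈ 79,217.9 × g
Your rotor: r = 56.0 / 2 = 28 cm
79,217.9 = 1.118 × 10⁻⁵ × 28 × N²
N² = 79,217.9 / (31.304 × 10⁻⁵) = 253,059,992
N ≈ √253,059,992 ≈ 15,907.9

15900 RPM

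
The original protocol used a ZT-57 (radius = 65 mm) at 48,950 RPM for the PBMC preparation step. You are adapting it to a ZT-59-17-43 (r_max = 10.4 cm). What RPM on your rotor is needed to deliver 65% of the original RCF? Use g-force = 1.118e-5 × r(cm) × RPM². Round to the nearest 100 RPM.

Original rotor: r = 65 mm = 6.5 cm
RCF_original = 1.118 × 10⁻⁵ × 6.5 × (48950)² = 1.118 × 10⁻⁵ × 6.5 × 2,396,102,500 ≈ 174,124.8 × g
Target RCF = 0.65 × 174,124.8 ≈ 113,181.1 × g
113,181.1 = 1.118 × 10⁻⁵ × 10.4 × N²
N² = 113,181.1 / (11.6272 × 10⁻⁵) = 973,416,644
N ≈ √973,416,644 ≈ 31,199.6

31200 RPM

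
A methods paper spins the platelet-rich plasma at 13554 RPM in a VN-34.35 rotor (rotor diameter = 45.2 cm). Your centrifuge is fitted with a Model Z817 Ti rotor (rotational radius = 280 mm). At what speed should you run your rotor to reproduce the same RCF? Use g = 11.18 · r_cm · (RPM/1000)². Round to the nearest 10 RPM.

Original rotor: r = 45.2 / 2 = 22.6 cm
RCF_original = 11.18 × 22.6 × (13.554)² = 11.18 × 22.6 × 183.710916 ≈ 46,417.9 × g
Your rotor: r = 280 mm = 28.0 cm
46,417.9 = 11.18 × 28 × (N/1000)²
(N/1000)² = 46,417.9 / 313.04 = 148.2811
N = 1000 × √148.2811 ≈ 12,177.1

12180 RPM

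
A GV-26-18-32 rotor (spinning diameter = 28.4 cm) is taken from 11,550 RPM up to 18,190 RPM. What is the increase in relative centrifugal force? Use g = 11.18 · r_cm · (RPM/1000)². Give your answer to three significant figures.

31400 ×g

r = 28.4 / 2 = 14.2 cm
RCF₁ = 11.18 × 14.2 × (11.55)² = 11.18 × 14.2 × 133.4025 ≈ 21,178.4 × g
RCF₂ = 11.18 × 14.2 × (18.19)² = 11.18 × 14.2 × 330.8761 ≈ 52,528.6 × g
Increase = 52,528.6 − 21,178.4 = 31,350.2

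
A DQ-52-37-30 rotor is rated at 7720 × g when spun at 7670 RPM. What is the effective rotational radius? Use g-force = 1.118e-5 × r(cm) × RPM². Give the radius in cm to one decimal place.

7720 = 1.118 × 10⁻⁵ × r × (7670)²
r = 7720 / (1.118 × 10⁻⁵ × 58,828,900) = 7720 / 657.7071 ≈ 11.738 cm

≈ 11.7 cm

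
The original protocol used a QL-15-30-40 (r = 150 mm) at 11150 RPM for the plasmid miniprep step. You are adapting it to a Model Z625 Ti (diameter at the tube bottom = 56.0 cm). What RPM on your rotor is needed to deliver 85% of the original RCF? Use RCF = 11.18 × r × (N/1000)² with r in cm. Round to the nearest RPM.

Original rotor: r = 150 mm = 15.0 cm
RCF = 11.18 × r × (N/1000)²
RCF_original = 11.18 × 15 × (11.15)² = 11.18 × 15 × 124.3225 ≈ 20,848.9 × g
Target RCF = 0.85 × 20,848.9 ≈ 17,721.6 × g
Your rotor: r = 56.0 / 2 = 28 cm
17,721.6 = 11.18 × 28 × (N/1000)²
(N/1000)² = 17,721.6 / 313.04 = 56.6113
N = 1000 × √56.6113 ≈ 7,524.0

≈ 7524 RPM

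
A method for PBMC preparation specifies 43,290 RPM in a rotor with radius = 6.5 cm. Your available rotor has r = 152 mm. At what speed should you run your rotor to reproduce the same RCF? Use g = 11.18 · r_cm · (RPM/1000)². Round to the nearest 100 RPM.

≈ 28300 RPM

RCF_original = 11.18 × 6.5 × (43.29)² = 11.18 × 6.5 × 1,874.0241 ≈ 136,185.3 × g
Your rotor: r = 152 mm = 15.2 cm
136,185.3 = 11.18 × 15.2 × (N/1000)²
(N/1000)² = 136,185.3 / 169.936 = 801.3917
N = 1000 × √801.3917 ≈ 28,308.9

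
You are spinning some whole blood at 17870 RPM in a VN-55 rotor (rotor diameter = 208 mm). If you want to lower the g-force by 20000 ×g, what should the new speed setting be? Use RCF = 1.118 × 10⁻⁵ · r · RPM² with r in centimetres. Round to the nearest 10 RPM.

N₂ ≈ 12140 RPM

r = 208 mm / 2 = 104 mm = 10.4 cm
Current RCF = 1.118 × 10⁻⁵ × 10.4 × (17870)² = 1.118 × 10⁻⁵ × 10.4 × 319,336,900 ≈ 37,129.9 × g
Target RCF = 37,129.9 − 20,000 = 17,129.9 × g
N² = 17,129.9 / (11.6272 × 10⁻⁵) = 147,326,097
N ≈ √147,326,097 ≈ 12,137.8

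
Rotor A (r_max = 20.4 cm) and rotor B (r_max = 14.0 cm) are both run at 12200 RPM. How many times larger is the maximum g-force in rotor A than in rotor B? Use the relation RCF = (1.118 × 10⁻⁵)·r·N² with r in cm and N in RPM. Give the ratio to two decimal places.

1.46

At fixed N, RCF ∝ r, so RCF_A/RCF_B = r_A/r_B = 20.4 / 14.0 = 1.4571.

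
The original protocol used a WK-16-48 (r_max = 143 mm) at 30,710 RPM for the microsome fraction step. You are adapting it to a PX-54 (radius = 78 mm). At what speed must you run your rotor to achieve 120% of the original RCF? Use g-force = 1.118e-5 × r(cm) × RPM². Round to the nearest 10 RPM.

45550 RPM

Original rotor: r = 143 mm = 14.3 cm
RCF_original = 1.118 × 10⁻⁵ × 14.3 × (30710)² = 1.118 × 10⁻⁵ × 14.3 × 943,104,100 ≈ 150,777.8 × g
Target RCF = 1.2 × 150,777.8 ≈ 180,933.4 × g
Your rotor: r = 78 mm = 7.8 cm
180,933.4 = 1.118 × 10⁻⁵ × 7.8 × N²
N² = 180,933.4 / (8.7204 × 10⁻⁵) = 2,074,829,136
N ≈ √2,074,829,136 ≈ 45,550.3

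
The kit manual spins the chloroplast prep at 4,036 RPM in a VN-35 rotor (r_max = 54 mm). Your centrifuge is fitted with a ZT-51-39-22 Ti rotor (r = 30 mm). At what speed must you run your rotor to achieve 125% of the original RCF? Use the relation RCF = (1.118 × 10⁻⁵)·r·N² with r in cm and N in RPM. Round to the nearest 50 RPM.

6050 RPM

Original rotor: r = 54 mm = 5.4 cm
RCF_original = 1.118 × 10⁻⁵ × 5.4 × (4036)² = 1.118 × 10⁻⁵ × 5.4 × 16,289,296 ≈ 983.4 × g
Target RCF = 1.25 × 983.4 ≈ 1,229.2 × g
Your rotor: r = 30 mm = 3.0 cm
1,229.2 = 1.118 × 10⁻⁵ × 3 × N²
N² = 1,229.2 / (3.354 × 10⁻⁵) = 36,648,778
N ≈ √36,648,778 ≈ 6,053.8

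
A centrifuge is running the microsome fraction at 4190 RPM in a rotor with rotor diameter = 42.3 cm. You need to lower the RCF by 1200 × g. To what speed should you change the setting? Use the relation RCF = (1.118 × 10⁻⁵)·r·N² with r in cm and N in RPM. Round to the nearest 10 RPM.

r = 42.3 / 2 = 21.15 cm
Current RCF = 1.118 × 10⁻⁵ × 21.15 × (4190)² = 1.118 × 10⁻⁵ × 21.15 × 17,556,100 ≈ 4,151.3 × g
Target RCF = 4,151.3 − 1,200 = 2,951.3 × g
N² = 2,951.3 / (23.6457 × 10⁻⁵) = 12,481,339
N ≈ √12,481,339 ≈ 3,532.9

N₂ ≈ 3530 RPM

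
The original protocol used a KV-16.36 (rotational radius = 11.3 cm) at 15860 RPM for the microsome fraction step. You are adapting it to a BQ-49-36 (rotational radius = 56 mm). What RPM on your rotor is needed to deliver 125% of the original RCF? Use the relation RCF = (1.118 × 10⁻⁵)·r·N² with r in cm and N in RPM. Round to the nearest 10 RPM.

25190 RPM

RCF_original = 1.118 × 10⁻⁵ × 11.3 × (15860)² = 1.118 × 10⁻⁵ × 11.3 × 251,539,600 ≈ 31,778 × g
Target RCF = 1.25 × 31,778 ≈ 39,722.5 × g
Your rotor: r = 56 mm = 5.6 cm
39,722.5 = 1.118 × 10⁻⁵ × 5.6 × N²
N² = 39,722.5 / (6.2608 × 10⁻⁵) = 634,463,647
N ≈ √634,463,647 ≈ 25,188.6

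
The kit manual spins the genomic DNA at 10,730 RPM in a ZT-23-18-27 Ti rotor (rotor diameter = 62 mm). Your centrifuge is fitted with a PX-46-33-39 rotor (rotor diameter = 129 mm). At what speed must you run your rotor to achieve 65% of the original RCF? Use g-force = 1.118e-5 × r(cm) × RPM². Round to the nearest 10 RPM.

Original rotor: r = 62 mm / 2 = 31 mm = 3.1 cm
RCF_original = 1.118 × 10⁻⁵ × 3.1 × (10730)² = 1.118 × 10⁻⁵ × 3.1 × 115,132,900 ≈ 3,990.3 × g
Target RCF = 0.65 × 3,990.3 ≈ 2,593.7 × g
Your rotor: r = 129 mm / 2 = 64.5 mm = 6.45 cm
2,593.7 = 1.118 × 10⁻⁵ × 6.45 × N²
N² = 2,593.7 / (7.2111 × 10⁻⁵) = 35,968,160
N ≈ √35,968,160 ≈ 5,997.3

≈ 6000 RPM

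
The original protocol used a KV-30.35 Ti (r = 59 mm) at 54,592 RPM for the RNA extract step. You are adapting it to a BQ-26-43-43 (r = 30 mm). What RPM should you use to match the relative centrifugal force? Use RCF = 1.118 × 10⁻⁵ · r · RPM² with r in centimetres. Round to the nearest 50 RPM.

Original rotor: r = 59 mm = 5.9 cm
RCF_original = 1.118 × 10⁻⁵ × 5.9 × (54592)² = 1.118 × 10⁻⁵ × 5.9 × 2,980,286,464 ≈ 196,585.7 × g
Your rotor: r = 30 mm = 3.0 cm
196,585.7 = 1.118 × 10⁻⁵ × 3 × N²
N² = 196,585.7 / (3.354 × 10⁻⁵) = 5,861,231,366
N ≈ √5,861,231,366 ≈ 76,558.7

76550 RPM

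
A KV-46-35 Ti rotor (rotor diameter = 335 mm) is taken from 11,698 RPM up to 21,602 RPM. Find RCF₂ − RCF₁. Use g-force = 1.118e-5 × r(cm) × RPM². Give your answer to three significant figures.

61800 × g

r = 335 mm / 2 = 167.5 mm = 16.75 cm
RCF₁ = 1.118 × 10⁻⁵ × 16.75 × (11698)² = 1.118 × 10⁻⁵ × 16.75 × 136,843,204 ≈ 25,625.9 × g
RCF₂ = 1.118 × 10⁻⁵ × 16.75 × (21602)² = 1.118 × 10⁻⁵ × 16.75 × 466,646,404 ≈ 87,386.5 × g
Increase = 87,386.5 − 25,625.9 = 61,760.6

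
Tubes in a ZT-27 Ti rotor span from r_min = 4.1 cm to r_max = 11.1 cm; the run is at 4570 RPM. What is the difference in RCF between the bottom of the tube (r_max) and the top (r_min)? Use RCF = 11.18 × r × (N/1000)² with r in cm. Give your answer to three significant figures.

≈ 1630 × g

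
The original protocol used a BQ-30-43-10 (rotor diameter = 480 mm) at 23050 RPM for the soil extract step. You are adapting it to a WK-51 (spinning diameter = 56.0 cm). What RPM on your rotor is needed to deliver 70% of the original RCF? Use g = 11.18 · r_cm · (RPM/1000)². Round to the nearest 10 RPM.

Original rotor: r = 480 mm / 2 = 240 mm = 24 cm
RCF = 11.18 × r × (N/1000)²
RCF_original = 11.18 × 24 × (23.05)² = 11.18 × 24 × 531.3025 ≈ 142,559.1 × g
Target RCF = 0.7 × 142,559.1 ≈ 99,791.4 × g
Your rotor: r = 56.0 / 2 = 28 cm
99,791.4 = 11.18 × 28 × (N/1000)²
(N/1000)² = 99,791.4 / 313.04 = 318.7816
N = 1000 × √318.7816 ≈ 17,854.5

≈ 17850 RPM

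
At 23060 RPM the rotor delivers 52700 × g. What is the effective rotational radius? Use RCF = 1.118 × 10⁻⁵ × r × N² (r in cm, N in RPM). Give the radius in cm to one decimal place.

RCF = 1.118 × 10⁻⁵ × r × N²
52700 = 1.118 × 10⁻⁵ × r × (23060)²
r = 52700 / (1.118 × 10⁻⁵ × 531,763,600) = 52700 / 5945.117 ≈ 8.864 cm

r ≈ 8.9 cm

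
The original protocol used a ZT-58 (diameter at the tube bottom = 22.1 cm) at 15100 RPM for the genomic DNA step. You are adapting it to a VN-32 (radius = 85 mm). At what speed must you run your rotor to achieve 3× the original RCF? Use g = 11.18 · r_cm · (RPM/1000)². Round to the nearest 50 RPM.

29800 RPM

Original rotor: r = 22.1 / 2 = 11.05 cm
RCF = 11.18 × r × (N/1000)²
RCF_original = 11.18 × 11.05 × (15.1)² = 11.18 × 11.05 × 228.01 ≈ 28,168.1 × g
Target RCF = 3 × 28,168.1 ≈ 84,504.3 × g
Your rotor: r = 85 mm = 8.5 cm
84,504.3 = 11.18 × 8.5 × (N/1000)²
(N/1000)² = 84,504.3 / 95.03 = 889.2381
N = 1000 × √889.2381 ≈ 29,820.1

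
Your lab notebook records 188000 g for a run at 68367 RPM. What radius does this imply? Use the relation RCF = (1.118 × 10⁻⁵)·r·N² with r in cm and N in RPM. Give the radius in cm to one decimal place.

188000 = 1.118 × 10⁻⁵ × r × (68367)²
r = 188000 / (1.118 × 10⁻⁵ × 4,674,046,689) = 188000 / 52255.84 ≈ 3.598 cm

≈ 3.6 cm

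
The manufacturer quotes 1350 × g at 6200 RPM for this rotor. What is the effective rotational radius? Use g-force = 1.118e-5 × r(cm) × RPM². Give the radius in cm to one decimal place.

RCF = 1.118 × 10⁻⁵ × r × N²
1350 = 1.118 × 10⁻⁵ × r × (6200)²
r = 1350 / (1.118 × 10⁻⁵ × 38,440,000) = 1350 / 429.7592 ≈ 3.141 cm

3.1 cm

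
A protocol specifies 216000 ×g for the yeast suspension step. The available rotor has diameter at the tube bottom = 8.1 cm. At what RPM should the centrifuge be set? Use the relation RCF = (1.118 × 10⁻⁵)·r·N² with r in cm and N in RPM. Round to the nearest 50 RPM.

r = 8.1 / 2 = 4.05 cm
216,000 = 1.118 × 10⁻⁵ × 4.05 × N²
N² = 216,000 / (4.5279 × 10⁻⁵) = 4,770,423,375
N ≈ √4,770,423,375 ≈ 69,068.3

69050 RPM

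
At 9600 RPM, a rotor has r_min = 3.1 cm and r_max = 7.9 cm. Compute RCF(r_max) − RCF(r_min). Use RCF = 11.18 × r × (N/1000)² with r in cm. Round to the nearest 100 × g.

ΔRCF ≈ 4900 × g

ΔRCF = 11.18 × (r_max − r_min) × (N/1000)² = 11.18 × 4.8 × 92.16 ≈ 4,945.7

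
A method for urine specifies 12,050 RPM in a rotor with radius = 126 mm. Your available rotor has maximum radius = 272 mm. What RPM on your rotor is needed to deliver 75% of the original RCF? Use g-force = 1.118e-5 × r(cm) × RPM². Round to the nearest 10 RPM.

Original rotor: r = 126 mm = 12.6 cm
RCF_original = 1.118 × 10⁻⁵ × 12.6 × (12050)² = 1.118 × 10⁻⁵ × 12.6 × 145,202,500 ≈ 20,454.4 × g
Target RCF = 0.75 × 20,454.4 ≈ 15,340.8 × g
Your rotor: r = 272 mm = 27.2 cm
15,340.8 = 1.118 × 10⁻⁵ × 27.2 × N²
N² = 15,340.8 / (30.4096 × 10⁻⁵) = 50,447,227
N ≈ √50,447,227 ≈ 7,102.6

≈ 7100 RPM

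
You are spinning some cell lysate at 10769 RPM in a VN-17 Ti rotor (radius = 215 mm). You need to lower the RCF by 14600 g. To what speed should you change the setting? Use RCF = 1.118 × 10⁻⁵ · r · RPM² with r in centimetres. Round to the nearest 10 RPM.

r = 215 mm = 21.5 cm
Current RCF = 1.118 × 10⁻⁵ × 21.5 × (10769)² = 1.118 × 10⁻⁵ × 21.5 × 115,971,361 ≈ 27,876 × g
Target RCF = 27,876 − 14,600 = 13,276 × g
N² = 13,276 / (24.037 × 10⁻⁵) = 55,231,518
N ≈ √55,231,518 ≈ 7,431.8

≈ 7430 RPM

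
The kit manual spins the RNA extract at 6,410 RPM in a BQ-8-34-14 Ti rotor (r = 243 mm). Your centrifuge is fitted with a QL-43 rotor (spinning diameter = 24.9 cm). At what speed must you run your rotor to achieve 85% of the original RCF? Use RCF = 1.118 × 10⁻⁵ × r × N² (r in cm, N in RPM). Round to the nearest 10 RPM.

Original rotor: r = 243 mm = 24.3 cm
RCF_original = 1.118 × 10⁻⁵ × 24.3 × (6410)² = 1.118 × 10⁻⁵ × 24.3 × 41,088,100 ≈ 11,162.6 × g
Target RCF = 0.85 × 11,162.6 ≈ 9,488.2 × g
Your rotor: r = 24.9 / 2 = 12.45 cm
9,488.2 = 1.118 × 10⁻⁵ × 12.45 × N²
N² = 9,488.2 / (13.9191 × 10⁻⁵) = 68,166,764
N ≈ √68,166,764 ≈ 8,256.3

8260 RPM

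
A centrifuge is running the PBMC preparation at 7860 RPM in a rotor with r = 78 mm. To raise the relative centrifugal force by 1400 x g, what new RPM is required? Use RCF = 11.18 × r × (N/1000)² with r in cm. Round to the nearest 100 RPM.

r = 78 mm = 7.8 cm
Current RCF = 11.18 × 7.8 × (7.86)² = 11.18 × 7.8 × 61.7796 ≈ 5,387.4 × g
Target RCF = 5,387.4 + 1,400 = 6,787.4 × g
(N/1000)² = 6,787.4 / 87.204 = 77.83359
N = 1000 × √77.83359 ≈ 8,822.3

N₂ ≈ 8800 RPM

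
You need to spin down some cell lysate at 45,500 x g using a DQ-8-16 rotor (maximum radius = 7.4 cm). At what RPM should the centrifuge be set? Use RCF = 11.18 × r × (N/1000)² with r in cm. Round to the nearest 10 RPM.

RCF = 11.18 × r × (N/1000)²
45,500 = 11.18 × 7.4 × (N/1000)²
(N/1000)² = 45,500 / 82.732 = 549.9686
N = 1000 × √549.9686 ≈ 23,451.4

23450 RPM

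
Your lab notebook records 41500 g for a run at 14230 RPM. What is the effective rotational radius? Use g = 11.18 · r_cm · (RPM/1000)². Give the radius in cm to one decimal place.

≈ 18.3 cm

RCF = 11.18 × r × (N/1000)²
41500 = 11.18 × r × (14.23)²
r = 41500 / (11.18 × 202.4929) = 41500 / 2263.871 ≈ 18.331 cm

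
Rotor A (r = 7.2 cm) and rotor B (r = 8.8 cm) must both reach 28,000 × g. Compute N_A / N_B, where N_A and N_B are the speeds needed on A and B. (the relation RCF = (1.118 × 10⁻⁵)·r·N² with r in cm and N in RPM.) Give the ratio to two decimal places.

1.11

At fixed RCF, N ∝ 1/√r, so N_A/N_B = √(r_B/r_A) = √(8.8/7.2) = √1.222222 = 1.1055.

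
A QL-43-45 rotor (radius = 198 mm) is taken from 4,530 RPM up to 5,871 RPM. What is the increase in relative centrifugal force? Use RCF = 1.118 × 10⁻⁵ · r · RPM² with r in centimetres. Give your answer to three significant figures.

r = 198 mm = 19.8 cm
RCF₁ = 1.118 × 10⁻⁵ × 19.8 × (4530)² = 1.118 × 10⁻⁵ × 19.8 × 20,520,900 ≈ 4,542.6 × g
RCF₂ = 1.118 × 10⁻⁵ × 19.8 × (5871)² = 1.118 × 10⁻⁵ × 19.8 × 34,468,641 ≈ 7,630.1 × g
Increase = 7,630.1 − 4,542.6 = 3,087.5

≈ 3090 × g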